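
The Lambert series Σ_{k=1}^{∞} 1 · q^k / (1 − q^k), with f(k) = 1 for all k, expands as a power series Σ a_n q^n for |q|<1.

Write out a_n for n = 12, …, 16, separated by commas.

n=12: 1·12 2·6 3·4 4·3 6·2 12·1  f→[1+1+1+1+1+1]=6
q^13  k|13↦f(k): 13:1 1:1  a_13=2
n=14: 1·14 2·7 7·2 14·1  f→[1+1+1+1]=4
q^15  k|15↦f(k): 1:1 3:1 5:1 15:1  a_15=4
[q^16] f(16)=1,f(8)=1,f(4)=1,f(2)=1,f(1)=1 ⇒ 5

6, 2, 4, 4, 5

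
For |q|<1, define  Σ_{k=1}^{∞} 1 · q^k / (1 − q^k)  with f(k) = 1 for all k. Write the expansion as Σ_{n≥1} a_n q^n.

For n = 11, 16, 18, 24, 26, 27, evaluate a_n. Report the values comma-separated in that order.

[q^11] f(11)=1,f(1)=1 ⇒ 2
q^16  k|16↦f(k): 16:1 8:1 4:1 2:1 1:1  a_16=5
[q^18] f(18)=1,f(9)=1,f(6)=1,f(3)=1,f(2)=1,f(1)=1 ⇒ 6
d|24:{24,12,8,6,4,3,2,1}  Σf=1+1+1+1+1+1+1+1=8
n=26: 1·26 2·13 13·2 26·1  f→[1+1+1+1]=4
n=27: 1·27 3·9 9·3 27·1  f→[1+1+1+1]=4

2, 5, 6, 8, 4, 4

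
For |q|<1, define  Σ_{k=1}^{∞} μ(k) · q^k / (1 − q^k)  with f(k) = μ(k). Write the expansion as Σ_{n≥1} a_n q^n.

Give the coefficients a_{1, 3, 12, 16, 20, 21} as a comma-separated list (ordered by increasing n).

1, 0, 0, 0, 0, 0

[q^1] μ(1)=1 ⇒ 1
q^3  k|3↦μ(k): 1:1 3:-1  a_3=0
d|12:{12,6,4,3,2,1}  Σμ=0+1+0+(-1)+(-1)+1=0
[q^16] μ(1)=1,μ(2)=-1,μ(4)=0,μ(8)=0,μ(16)=0 ⇒ 0
[q^20] μ(1)=1,μ(2)=-1,μ(4)=0,μ(5)=-1,μ(10)=1,μ(20)=0 ⇒ 0
[q^21] μ(21)=1,μ(7)=-1,μ(3)=-1,μ(1)=1 ⇒ 0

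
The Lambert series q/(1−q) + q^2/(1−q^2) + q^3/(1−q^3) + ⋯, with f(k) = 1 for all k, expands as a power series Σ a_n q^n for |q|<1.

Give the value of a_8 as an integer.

a_8 = 4

d|8:{8,4,2,1}  Σf=1+1+1+1=4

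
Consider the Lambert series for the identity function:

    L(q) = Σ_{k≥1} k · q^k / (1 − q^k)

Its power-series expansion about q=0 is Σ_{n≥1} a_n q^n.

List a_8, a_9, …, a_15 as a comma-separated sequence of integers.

15, 13, 18, 12, 28, 14, 24, 24

n=8: 1·8 2·4 4·2 8·1  f→[1+2+4+8]=15
d|9:{1,3,9}  Σf=1+3+9=13
n=10: 1·10 2·5 5·2 10·1  f→[1+2+5+10]=18
d|11:{1,11}  Σf=1+11=12
d|12:{1,2,3,4,6,12}  Σf=1+2+3+4+6+12=28
d|13:{13,1}  Σf=13+1=14
[q^14] f(14)=14,f(7)=7,f(2)=2,f(1)=1 ⇒ 24
q^15  k|15↦f(k): 1:1 3:3 5:5 15:15  a_15=24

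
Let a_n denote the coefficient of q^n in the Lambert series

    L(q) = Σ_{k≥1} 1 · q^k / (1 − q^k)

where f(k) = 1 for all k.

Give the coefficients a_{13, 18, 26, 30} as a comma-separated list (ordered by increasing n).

2, 6, 4, 8

[q^13] f(13)=1,f(1)=1 ⇒ 2
d|18:{18,9,6,3,2,1}  Σf=1+1+1+1+1+1=6
q^26  k|26↦f(k): 26:1 13:1 2:1 1:1  a_26=4
n=30: 30·1 15·2 10·3 6·5 5·6 3·10 2·15 1·30  f→[1+1+1+1+1+1+1+1]=8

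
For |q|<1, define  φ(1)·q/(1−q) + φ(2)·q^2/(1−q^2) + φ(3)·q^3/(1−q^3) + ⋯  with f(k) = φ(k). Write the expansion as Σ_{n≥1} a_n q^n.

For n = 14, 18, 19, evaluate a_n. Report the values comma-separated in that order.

q^14  k|14↦φ(k): 1:1 2:1 7:6 14:6  a_14=14
n=18: 1·18 2·9 3·6 6·3 9·2 18·1  φ→[1+1+2+2+6+6]=18
d|19:{19,1}  Σφ=18+1=19

14, 18, 19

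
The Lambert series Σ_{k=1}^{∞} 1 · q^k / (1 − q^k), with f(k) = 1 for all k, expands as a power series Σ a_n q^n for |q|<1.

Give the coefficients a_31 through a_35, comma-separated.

2, 6, 4, 4, 4

d|31:{1,31}  Σf=1+1=2
n=32: 32·1 16·2 8·4 4·8 2·16 1·32  f→[1+1+1+1+1+1]=6
d|33:{33,11,3,1}  Σf=1+1+1+1=4
d|34:{34,17,2,1}  Σf=1+1+1+1=4
q^35  k|35↦f(k): 35:1 7:1 5:1 1:1  a_35=4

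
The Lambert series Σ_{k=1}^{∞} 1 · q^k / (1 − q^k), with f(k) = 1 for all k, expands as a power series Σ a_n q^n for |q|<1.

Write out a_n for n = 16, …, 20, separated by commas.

n=16: 16·1 8·2 4·4 2·8 1·16  f→[1+1+1+1+1]=5
n=17: 1·17 17·1  f→[1+1]=2
d|18:{18,9,6,3,2,1}  Σf=1+1+1+1+1+1=6
d|19:{19,1}  Σf=1+1=2
q^20  k|20↦f(k): 20:1 10:1 5:1 4:1 2:1 1:1  a_20=6

5, 2, 6, 2, 6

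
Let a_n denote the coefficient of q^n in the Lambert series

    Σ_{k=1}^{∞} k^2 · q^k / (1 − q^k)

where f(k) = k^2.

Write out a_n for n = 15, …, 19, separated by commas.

n=15: 1·15 3·5 5·3 15·1  f→[1+9+25+225]=260
d|16:{1,2,4,8,16}  Σf=1+4+16+64+256=341
n=17: 1·17 17·1  f→[1+289]=290
n=18: 18·1 9·2 6·3 3·6 2·9 1·18  f→[324+81+36+9+4+1]=455
d|19:{1,19}  Σf=1+361=362

260, 341, 290, 455, 362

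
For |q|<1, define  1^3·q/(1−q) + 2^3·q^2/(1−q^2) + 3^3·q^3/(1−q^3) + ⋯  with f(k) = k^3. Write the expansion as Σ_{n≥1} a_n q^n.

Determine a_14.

a_14 = 3096

d|14:{14,7,2,1}  Σf=2744+343+8+1=3096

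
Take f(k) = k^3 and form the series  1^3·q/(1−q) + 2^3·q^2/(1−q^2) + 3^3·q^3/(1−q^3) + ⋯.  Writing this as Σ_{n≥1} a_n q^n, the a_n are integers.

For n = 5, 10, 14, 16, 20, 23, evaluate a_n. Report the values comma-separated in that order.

126, 1134, 3096, 4681, 9198, 12168

q^5  k|5↦f(k): 1:1 5:125  a_5=126
q^10  k|10↦f(k): 1:1 2:8 5:125 10:1000  a_10=1134
q^14  k|14↦f(k): 14:2744 7:343 2:8 1:1  a_14=3096
[q^16] f(16)=4096,f(8)=512,f(4)=64,f(2)=8,f(1)=1 ⇒ 4681
d|20:{1,2,4,5,10,20}  Σf=1+8+64+125+1000+8000=9198
n=23: 23·1 1·23  f→[12167+1]=12168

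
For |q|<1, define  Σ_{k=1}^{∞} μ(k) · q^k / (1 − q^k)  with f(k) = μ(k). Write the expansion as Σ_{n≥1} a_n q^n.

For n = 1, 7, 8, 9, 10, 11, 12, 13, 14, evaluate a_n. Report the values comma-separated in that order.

n=1: 1·1  μ→[1]=1
n=7: 7·1 1·7  μ→[(-1)+1]=0
n=8: 1·8 2·4 4·2 8·1  μ→[1+(-1)+0+0]=0
[q^9] μ(9)=0,μ(3)=-1,μ(1)=1 ⇒ 0
n=10: 10·1 5·2 2·5 1·10  μ→[1+(-1)+(-1)+1]=0
q^11  k|11↦μ(k): 1:1 11:-1  a_11=0
[q^12] μ(1)=1,μ(2)=-1,μ(3)=-1,μ(4)=0,μ(6)=1,μ(12)=0 ⇒ 0
q^13  k|13↦μ(k): 1:1 13:-1  a_13=0
q^14  k|14↦μ(k): 14:1 7:-1 2:-1 1:1  a_14=0

1, 0, 0, 0, 0, 0, 0, 0, 0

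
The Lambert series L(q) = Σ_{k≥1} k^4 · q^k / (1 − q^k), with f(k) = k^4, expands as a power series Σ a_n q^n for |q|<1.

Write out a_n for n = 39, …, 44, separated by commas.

[q^39] f(1)=1,f(3)=81,f(13)=28561,f(39)=2313441 ⇒ 2342084
q^40  k|40↦f(k): 40:2560000 20:160000 10:10000 8:4096 5:625 4:256 2:16 1:1  a_40=2734994
d|41:{1,41}  Σf=1+2825761=2825762
q^42  k|42↦f(k): 1:1 2:16 3:81 6:1296 7:2401 14:38416 21:194481 42:3111696  a_42=3348388
n=43: 43·1 1·43  f→[3418801+1]=3418802
q^44  k|44↦f(k): 1:1 2:16 4:256 11:14641 22:234256 44:3748096  a_44=3997266

2342084, 2734994, 2825762, 3348388, 3418802, 3997266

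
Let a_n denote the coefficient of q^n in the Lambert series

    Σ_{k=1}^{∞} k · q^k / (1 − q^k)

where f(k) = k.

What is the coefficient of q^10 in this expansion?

q^10  k|10↦f(k): 1:1 2:2 5:5 10:10  a_10=18

a_10 = 18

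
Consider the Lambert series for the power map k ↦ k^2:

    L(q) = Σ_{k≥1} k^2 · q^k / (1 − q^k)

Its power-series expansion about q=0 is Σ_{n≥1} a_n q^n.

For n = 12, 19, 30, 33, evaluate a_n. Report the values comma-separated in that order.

q^12  k|12↦f(k): 12:144 6:36 4:16 3:9 2:4 1:1  a_12=210
n=19: 19·1 1·19  f→[361+1]=362
[q^30] f(30)=900,f(15)=225,f(10)=100,f(6)=36,f(5)=25,f(3)=9,f(2)=4,f(1)=1 ⇒ 1300
[q^33] f(1)=1,f(3)=9,f(11)=121,f(33)=1089 ⇒ 1220

210, 362, 1300, 1220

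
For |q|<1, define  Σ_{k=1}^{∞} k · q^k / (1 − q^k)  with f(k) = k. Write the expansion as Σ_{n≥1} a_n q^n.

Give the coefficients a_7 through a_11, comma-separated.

8, 15, 13, 18, 12

d|7:{7,1}  Σf=7+1=8
n=8: 8·1 4·2 2·4 1·8  f→[8+4+2+1]=15
n=9: 9·1 3·3 1·9  f→[9+3+1]=13
[q^10] f(1)=1,f(2)=2,f(5)=5,f(10)=10 ⇒ 18
d|11:{11,1}  Σf=11+1=12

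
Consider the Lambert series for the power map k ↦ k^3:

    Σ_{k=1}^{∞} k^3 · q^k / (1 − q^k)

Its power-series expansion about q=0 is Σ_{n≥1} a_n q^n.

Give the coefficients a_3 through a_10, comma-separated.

28, 73, 126, 252, 344, 585, 757, 1134

q^3  k|3↦f(k): 3:27 1:1  a_3=28
d|4:{1,2,4}  Σf=1+8+64=73
q^5  k|5↦f(k): 1:1 5:125  a_5=126
q^6  k|6↦f(k): 6:216 3:27 2:8 1:1  a_6=252
q^7  k|7↦f(k): 7:343 1:1  a_7=344
d|8:{8,4,2,1}  Σf=512+64+8+1=585
d|9:{1,3,9}  Σf=1+27+729=757
d|10:{10,5,2,1}  Σf=1000+125+8+1=1134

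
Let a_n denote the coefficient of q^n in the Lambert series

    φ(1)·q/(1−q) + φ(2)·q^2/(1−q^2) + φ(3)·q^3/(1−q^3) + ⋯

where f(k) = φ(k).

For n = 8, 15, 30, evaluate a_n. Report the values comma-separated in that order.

d|8:{1,2,4,8}  Σφ=1+1+2+4=8
d|15:{1,3,5,15}  Σφ=1+2+4+8=15
[q^30] φ(1)=1,φ(2)=1,φ(3)=2,φ(5)=4,φ(6)=2,φ(10)=4,φ(15)=8,φ(30)=8 ⇒ 30

8, 15, 30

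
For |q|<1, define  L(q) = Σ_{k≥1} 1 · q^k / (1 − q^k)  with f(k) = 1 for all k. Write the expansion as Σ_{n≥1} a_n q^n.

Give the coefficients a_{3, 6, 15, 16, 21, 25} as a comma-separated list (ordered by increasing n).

2, 4, 4, 5, 4, 3

q^3  k|3↦f(k): 3:1 1:1  a_3=2
n=6: 6·1 3·2 2·3 1·6  f→[1+1+1+1]=4
d|15:{15,5,3,1}  Σf=1+1+1+1=4
q^16  k|16↦f(k): 16:1 8:1 4:1 2:1 1:1  a_16=5
q^21  k|21↦f(k): 1:1 3:1 7:1 21:1  a_21=4
n=25: 1·25 5·5 25·1  f→[1+1+1]=3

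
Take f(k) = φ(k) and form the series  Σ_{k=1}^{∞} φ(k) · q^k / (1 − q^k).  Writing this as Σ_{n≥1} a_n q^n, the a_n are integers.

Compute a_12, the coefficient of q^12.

d|12:{12,6,4,3,2,1}  Σφ=4+2+2+2+1+1=12

a_12 = 12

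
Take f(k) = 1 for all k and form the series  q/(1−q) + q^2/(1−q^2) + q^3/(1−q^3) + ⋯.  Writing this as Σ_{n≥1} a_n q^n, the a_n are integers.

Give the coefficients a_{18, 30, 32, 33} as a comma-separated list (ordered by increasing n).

q^18  k|18↦f(k): 1:1 2:1 3:1 6:1 9:1 18:1  a_18=6
d|30:{30,15,10,6,5,3,2,1}  Σf=1+1+1+1+1+1+1+1=8
q^32  k|32↦f(k): 32:1 16:1 8:1 4:1 2:1 1:1  a_32=6
d|33:{33,11,3,1}  Σf=1+1+1+1=4

6, 8, 6, 4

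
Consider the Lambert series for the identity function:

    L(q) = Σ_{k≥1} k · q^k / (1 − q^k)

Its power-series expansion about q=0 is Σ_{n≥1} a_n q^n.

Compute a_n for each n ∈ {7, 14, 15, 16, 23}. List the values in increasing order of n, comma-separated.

n=7: 7·1 1·7  f→[7+1]=8
d|14:{1,2,7,14}  Σf=1+2+7+14=24
q^15  k|15↦f(k): 1:1 3:3 5:5 15:15  a_15=24
n=16: 1·16 2·8 4·4 8·2 16·1  f→[1+2+4+8+16]=31
n=23: 1·23 23·1  f→[1+23]=24

8, 24, 24, 31, 24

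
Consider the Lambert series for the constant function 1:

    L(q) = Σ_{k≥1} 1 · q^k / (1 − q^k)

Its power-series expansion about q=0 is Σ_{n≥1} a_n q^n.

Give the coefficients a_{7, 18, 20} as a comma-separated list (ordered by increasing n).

[q^7] f(1)=1,f(7)=1 ⇒ 2
[q^18] f(18)=1,f(9)=1,f(6)=1,f(3)=1,f(2)=1,f(1)=1 ⇒ 6
n=20: 1·20 2·10 4·5 5·4 10·2 20·1  f→[1+1+1+1+1+1]=6

2, 6, 6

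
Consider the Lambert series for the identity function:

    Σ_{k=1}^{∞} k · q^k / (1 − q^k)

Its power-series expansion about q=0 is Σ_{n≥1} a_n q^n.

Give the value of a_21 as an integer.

a_21 = 32

[q^21] f(1)=1,f(3)=3,f(7)=7,f(21)=21 ⇒ 32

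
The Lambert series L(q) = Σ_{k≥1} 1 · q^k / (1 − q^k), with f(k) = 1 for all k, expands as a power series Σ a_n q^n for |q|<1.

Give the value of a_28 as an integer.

a_28 = 6

n=28: 1·28 2·14 4·7 7·4 14·2 28·1  f→[1+1+1+1+1+1]=6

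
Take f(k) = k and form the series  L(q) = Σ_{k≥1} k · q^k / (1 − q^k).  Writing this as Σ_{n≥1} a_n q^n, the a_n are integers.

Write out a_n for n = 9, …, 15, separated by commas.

13, 18, 12, 28, 14, 24, 24

q^9  k|9↦f(k): 9:9 3:3 1:1  a_9=13
q^10  k|10↦f(k): 1:1 2:2 5:5 10:10  a_10=18
n=11: 11·1 1·11  f→[11+1]=12
q^12  k|12↦f(k): 1:1 2:2 3:3 4:4 6:6 12:12  a_12=28
n=13: 13·1 1·13  f→[13+1]=14
d|14:{14,7,2,1}  Σf=14+7+2+1=24
n=15: 1·15 3·5 5·3 15·1  f→[1+3+5+15]=24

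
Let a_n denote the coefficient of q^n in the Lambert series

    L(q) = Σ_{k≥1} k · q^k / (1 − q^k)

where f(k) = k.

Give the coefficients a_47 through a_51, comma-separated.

[q^47] f(47)=47,f(1)=1 ⇒ 48
q^48  k|48↦f(k): 48:48 24:24 16:16 12:12 8:8 6:6 4:4 3:3 2:2 1:1  a_48=124
[q^49] f(1)=1,f(7)=7,f(49)=49 ⇒ 57
d|50:{1,2,5,10,25,50}  Σf=1+2+5+10+25+50=93
q^51  k|51↦f(k): 51:51 17:17 3:3 1:1  a_51=72

48, 124, 57, 93, 72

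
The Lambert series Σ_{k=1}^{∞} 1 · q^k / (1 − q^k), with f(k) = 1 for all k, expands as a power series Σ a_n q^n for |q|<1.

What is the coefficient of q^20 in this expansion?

d|20:{1,2,4,5,10,20}  Σf=1+1+1+1+1+1=6

a_20 = 6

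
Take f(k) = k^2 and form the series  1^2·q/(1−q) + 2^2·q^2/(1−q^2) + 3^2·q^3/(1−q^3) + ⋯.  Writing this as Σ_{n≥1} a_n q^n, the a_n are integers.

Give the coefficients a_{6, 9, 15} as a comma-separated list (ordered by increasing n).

50, 91, 260

[q^6] f(1)=1,f(2)=4,f(3)=9,f(6)=36 ⇒ 50
[q^9] f(9)=81,f(3)=9,f(1)=1 ⇒ 91
q^15  k|15↦f(k): 1:1 3:9 5:25 15:225  a_15=260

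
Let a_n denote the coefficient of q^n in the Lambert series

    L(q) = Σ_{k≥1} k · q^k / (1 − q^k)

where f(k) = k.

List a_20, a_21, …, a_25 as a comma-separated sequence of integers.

42, 32, 36, 24, 60, 31

[q^20] f(1)=1,f(2)=2,f(4)=4,f(5)=5,f(10)=10,f(20)=20 ⇒ 42
q^21  k|21↦f(k): 1:1 3:3 7:7 21:21  a_21=32
d|22:{22,11,2,1}  Σf=22+11+2+1=36
[q^23] f(23)=23,f(1)=1 ⇒ 24
d|24:{1,2,3,4,6,8,12,24}  Σf=1+2+3+4+6+8+12+24=60
n=25: 1·25 5·5 25·1  f→[1+5+25]=31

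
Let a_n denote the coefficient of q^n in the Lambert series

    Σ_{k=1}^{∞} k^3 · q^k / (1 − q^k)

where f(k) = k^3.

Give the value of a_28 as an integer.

a_28 = 25112

d|28:{1,2,4,7,14,28}  Σf=1+8+64+343+2744+21952=25112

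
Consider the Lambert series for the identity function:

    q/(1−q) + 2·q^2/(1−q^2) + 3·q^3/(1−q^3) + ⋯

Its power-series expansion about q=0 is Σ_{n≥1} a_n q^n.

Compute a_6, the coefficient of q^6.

a_6 = 12

q^6  k|6↦f(k): 6:6 3:3 2:2 1:1  a_6=12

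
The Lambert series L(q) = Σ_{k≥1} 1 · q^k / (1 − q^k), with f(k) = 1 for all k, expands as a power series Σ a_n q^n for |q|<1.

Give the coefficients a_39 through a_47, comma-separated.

n=39: 1·39 3·13 13·3 39·1  f→[1+1+1+1]=4
n=40: 40·1 20·2 10·4 8·5 5·8 4·10 2·20 1·40  f→[1+1+1+1+1+1+1+1]=8
q^41  k|41↦f(k): 1:1 41:1  a_41=2
d|42:{42,21,14,7,6,3,2,1}  Σf=1+1+1+1+1+1+1+1=8
[q^43] f(43)=1,f(1)=1 ⇒ 2
[q^44] f(1)=1,f(2)=1,f(4)=1,f(11)=1,f(22)=1,f(44)=1 ⇒ 6
q^45  k|45↦f(k): 45:1 15:1 9:1 5:1 3:1 1:1  a_45=6
[q^46] f(1)=1,f(2)=1,f(23)=1,f(46)=1 ⇒ 4
d|47:{47,1}  Σf=1+1=2

4, 8, 2, 8, 2, 6, 6, 4, 2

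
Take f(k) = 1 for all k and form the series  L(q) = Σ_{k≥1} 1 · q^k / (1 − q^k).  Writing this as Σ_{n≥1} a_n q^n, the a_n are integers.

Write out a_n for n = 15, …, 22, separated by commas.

q^15  k|15↦f(k): 1:1 3:1 5:1 15:1  a_15=4
d|16:{16,8,4,2,1}  Σf=1+1+1+1+1=5
q^17  k|17↦f(k): 17:1 1:1  a_17=2
[q^18] f(18)=1,f(9)=1,f(6)=1,f(3)=1,f(2)=1,f(1)=1 ⇒ 6
n=19: 19·1 1·19  f→[1+1]=2
q^20  k|20↦f(k): 1:1 2:1 4:1 5:1 10:1 20:1  a_20=6
d|21:{1,3,7,21}  Σf=1+1+1+1=4
q^22  k|22↦f(k): 1:1 2:1 11:1 22:1  a_22=4

4, 5, 2, 6, 2, 6, 4, 4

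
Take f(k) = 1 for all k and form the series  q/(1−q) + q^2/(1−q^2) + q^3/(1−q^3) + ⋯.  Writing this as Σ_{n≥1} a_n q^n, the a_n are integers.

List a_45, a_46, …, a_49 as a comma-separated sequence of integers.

6, 4, 2, 10, 3

q^45  k|45↦f(k): 45:1 15:1 9:1 5:1 3:1 1:1  a_45=6
n=46: 46·1 23·2 2·23 1·46  f→[1+1+1+1]=4
d|47:{1,47}  Σf=1+1=2
n=48: 1·48 2·24 3·16 4·12 6·8 8·6 12·4 16·3 24·2 48·1  f→[1+1+1+1+1+1+1+1+1+1]=10
n=49: 49·1 7·7 1·49  f→[1+1+1]=3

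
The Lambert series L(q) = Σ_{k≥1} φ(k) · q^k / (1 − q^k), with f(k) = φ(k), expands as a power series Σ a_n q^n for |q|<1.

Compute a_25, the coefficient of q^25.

[q^25] φ(25)=20,φ(5)=4,φ(1)=1 ⇒ 25

a_25 = 25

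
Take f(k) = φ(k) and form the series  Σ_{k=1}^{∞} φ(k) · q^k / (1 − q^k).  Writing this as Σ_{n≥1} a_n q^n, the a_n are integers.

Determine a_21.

d|21:{21,7,3,1}  Σφ=12+6+2+1=21

a_21 = 21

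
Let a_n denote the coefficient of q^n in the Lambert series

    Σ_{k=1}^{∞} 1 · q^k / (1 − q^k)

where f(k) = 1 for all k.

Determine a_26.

[q^26] f(26)=1,f(13)=1,f(2)=1,f(1)=1 ⇒ 4

a_26 = 4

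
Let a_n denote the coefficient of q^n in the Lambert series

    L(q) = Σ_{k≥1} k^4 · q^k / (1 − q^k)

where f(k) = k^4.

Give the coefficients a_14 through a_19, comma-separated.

q^14  k|14↦f(k): 14:38416 7:2401 2:16 1:1  a_14=40834
[q^15] f(15)=50625,f(5)=625,f(3)=81,f(1)=1 ⇒ 51332
[q^16] f(1)=1,f(2)=16,f(4)=256,f(8)=4096,f(16)=65536 ⇒ 69905
n=17: 17·1 1·17  f→[83521+1]=83522
d|18:{1,2,3,6,9,18}  Σf=1+16+81+1296+6561+104976=112931
n=19: 19·1 1·19  f→[130321+1]=130322

40834, 51332, 69905, 83522, 112931, 130322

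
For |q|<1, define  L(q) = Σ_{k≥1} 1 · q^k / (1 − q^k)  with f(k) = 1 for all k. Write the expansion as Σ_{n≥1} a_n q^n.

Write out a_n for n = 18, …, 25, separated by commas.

6, 2, 6, 4, 4, 2, 8, 3

q^18  k|18↦f(k): 18:1 9:1 6:1 3:1 2:1 1:1  a_18=6
d|19:{1,19}  Σf=1+1=2
n=20: 20·1 10·2 5·4 4·5 2·10 1·20  f→[1+1+1+1+1+1]=6
q^21  k|21↦f(k): 21:1 7:1 3:1 1:1  a_21=4
n=22: 1·22 2·11 11·2 22·1  f→[1+1+1+1]=4
d|23:{23,1}  Σf=1+1=2
q^24  k|24↦f(k): 24:1 12:1 8:1 6:1 4:1 3:1 2:1 1:1  a_24=8
n=25: 25·1 5·5 1·25  f→[1+1+1]=3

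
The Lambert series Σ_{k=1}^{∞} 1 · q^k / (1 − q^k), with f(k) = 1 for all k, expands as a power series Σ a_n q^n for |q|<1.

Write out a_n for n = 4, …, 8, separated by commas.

q^4  k|4↦f(k): 1:1 2:1 4:1  a_4=3
d|5:{1,5}  Σf=1+1=2
d|6:{1,2,3,6}  Σf=1+1+1+1=4
d|7:{1,7}  Σf=1+1=2
q^8  k|8↦f(k): 8:1 4:1 2:1 1:1  a_8=4

3, 2, 4, 2, 4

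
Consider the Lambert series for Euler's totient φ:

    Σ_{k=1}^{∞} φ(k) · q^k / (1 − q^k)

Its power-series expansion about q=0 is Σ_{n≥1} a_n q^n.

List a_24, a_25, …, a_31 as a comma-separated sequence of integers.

n=24: 24·1 12·2 8·3 6·4 4·6 3·8 2·12 1·24  φ→[8+4+4+2+2+2+1+1]=24
d|25:{25,5,1}  Σφ=20+4+1=25
n=26: 26·1 13·2 2·13 1·26  φ→[12+12+1+1]=26
d|27:{27,9,3,1}  Σφ=18+6+2+1=27
[q^28] φ(28)=12,φ(14)=6,φ(7)=6,φ(4)=2,φ(2)=1,φ(1)=1 ⇒ 28
d|29:{29,1}  Σφ=28+1=29
d|30:{1,2,3,5,6,10,15,30}  Σφ=1+1+2+4+2+4+8+8=30
n=31: 1·31 31·1  φ→[1+30]=31

24, 25, 26, 27, 28, 29, 30, 31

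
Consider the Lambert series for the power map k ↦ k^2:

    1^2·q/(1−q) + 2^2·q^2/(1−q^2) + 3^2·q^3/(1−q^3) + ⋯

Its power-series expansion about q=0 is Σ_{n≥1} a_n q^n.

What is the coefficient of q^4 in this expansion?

[q^4] f(4)=16,f(2)=4,f(1)=1 ⇒ 21

a_4 = 21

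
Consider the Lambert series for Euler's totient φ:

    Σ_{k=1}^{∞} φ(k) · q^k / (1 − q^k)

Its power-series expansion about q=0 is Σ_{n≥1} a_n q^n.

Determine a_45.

q^45  k|45↦φ(k): 1:1 3:2 5:4 9:6 15:8 45:24  a_45=45

a_45 = 45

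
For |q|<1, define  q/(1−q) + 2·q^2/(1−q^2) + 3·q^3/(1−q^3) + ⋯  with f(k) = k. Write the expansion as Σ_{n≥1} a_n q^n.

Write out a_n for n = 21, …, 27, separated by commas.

32, 36, 24, 60, 31, 42, 40

q^21  k|21↦f(k): 1:1 3:3 7:7 21:21  a_21=32
q^22  k|22↦f(k): 1:1 2:2 11:11 22:22  a_22=36
n=23: 1·23 23·1  f→[1+23]=24
q^24  k|24↦f(k): 24:24 12:12 8:8 6:6 4:4 3:3 2:2 1:1  a_24=60
[q^25] f(25)=25,f(5)=5,f(1)=1 ⇒ 31
d|26:{26,13,2,1}  Σf=26+13+2+1=42
d|27:{1,3,9,27}  Σf=1+3+9+27=40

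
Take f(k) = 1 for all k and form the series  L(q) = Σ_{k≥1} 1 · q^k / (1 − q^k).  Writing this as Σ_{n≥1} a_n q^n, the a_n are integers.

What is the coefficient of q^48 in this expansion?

a_48 = 10

[q^48] f(1)=1,f(2)=1,f(3)=1,f(4)=1,f(6)=1,f(8)=1,f(12)=1,f(16)=1,f(24)=1,f(48)=1 ⇒ 10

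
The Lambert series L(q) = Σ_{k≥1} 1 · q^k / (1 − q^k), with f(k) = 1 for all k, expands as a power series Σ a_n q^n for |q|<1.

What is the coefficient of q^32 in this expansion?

a_32 = 6

[q^32] f(1)=1,f(2)=1,f(4)=1,f(8)=1,f(16)=1,f(32)=1 ⇒ 6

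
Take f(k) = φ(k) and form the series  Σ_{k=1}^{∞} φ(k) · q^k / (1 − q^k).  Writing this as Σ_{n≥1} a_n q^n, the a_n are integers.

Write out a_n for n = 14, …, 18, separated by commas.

n=14: 14·1 7·2 2·7 1·14  φ→[6+6+1+1]=14
n=15: 1·15 3·5 5·3 15·1  φ→[1+2+4+8]=15
[q^16] φ(1)=1,φ(2)=1,φ(4)=2,φ(8)=4,φ(16)=8 ⇒ 16
q^17  k|17↦φ(k): 1:1 17:16  a_17=17
n=18: 18·1 9·2 6·3 3·6 2·9 1·18  φ→[6+6+2+2+1+1]=18

14, 15, 16, 17, 18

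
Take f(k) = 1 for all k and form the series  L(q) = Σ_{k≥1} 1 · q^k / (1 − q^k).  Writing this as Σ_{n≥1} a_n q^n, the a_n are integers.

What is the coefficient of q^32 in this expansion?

a_32 = 6

q^32  k|32↦f(k): 1:1 2:1 4:1 8:1 16:1 32:1  a_32=6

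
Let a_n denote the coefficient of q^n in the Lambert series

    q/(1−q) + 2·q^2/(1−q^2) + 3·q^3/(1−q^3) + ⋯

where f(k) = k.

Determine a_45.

q^45  k|45↦f(k): 45:45 15:15 9:9 5:5 3:3 1:1  a_45=78

a_45 = 78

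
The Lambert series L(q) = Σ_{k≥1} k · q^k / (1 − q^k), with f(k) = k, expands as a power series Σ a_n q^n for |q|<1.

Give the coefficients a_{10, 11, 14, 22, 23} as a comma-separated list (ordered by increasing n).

d|10:{1,2,5,10}  Σf=1+2+5+10=18
[q^11] f(11)=11,f(1)=1 ⇒ 12
n=14: 1·14 2·7 7·2 14·1  f→[1+2+7+14]=24
[q^22] f(22)=22,f(11)=11,f(2)=2,f(1)=1 ⇒ 36
d|23:{1,23}  Σf=1+23=24

18, 12, 24, 36, 24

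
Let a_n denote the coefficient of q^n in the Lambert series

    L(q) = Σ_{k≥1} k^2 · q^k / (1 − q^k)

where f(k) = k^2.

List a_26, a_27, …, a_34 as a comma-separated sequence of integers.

850, 820, 1050, 842, 1300, 962, 1365, 1220, 1450

d|26:{1,2,13,26}  Σf=1+4+169+676=850
q^27  k|27↦f(k): 27:729 9:81 3:9 1:1  a_27=820
q^28  k|28↦f(k): 1:1 2:4 4:16 7:49 14:196 28:784  a_28=1050
d|29:{29,1}  Σf=841+1=842
[q^30] f(30)=900,f(15)=225,f(10)=100,f(6)=36,f(5)=25,f(3)=9,f(2)=4,f(1)=1 ⇒ 1300
[q^31] f(31)=961,f(1)=1 ⇒ 962
[q^32] f(1)=1,f(2)=4,f(4)=16,f(8)=64,f(16)=256,f(32)=1024 ⇒ 1365
[q^33] f(1)=1,f(3)=9,f(11)=121,f(33)=1089 ⇒ 1220
n=34: 34·1 17·2 2·17 1·34  f→[1156+289+4+1]=1450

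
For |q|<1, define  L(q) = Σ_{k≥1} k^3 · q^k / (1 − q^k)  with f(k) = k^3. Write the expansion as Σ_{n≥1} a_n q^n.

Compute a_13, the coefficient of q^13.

n=13: 1·13 13·1  f→[1+2197]=2198

a_13 = 2198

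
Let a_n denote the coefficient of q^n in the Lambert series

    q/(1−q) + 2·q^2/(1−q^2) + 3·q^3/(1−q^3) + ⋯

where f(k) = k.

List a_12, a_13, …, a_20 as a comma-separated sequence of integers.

28, 14, 24, 24, 31, 18, 39, 20, 42

n=12: 1·12 2·6 3·4 4·3 6·2 12·1  f→[1+2+3+4+6+12]=28
n=13: 1·13 13·1  f→[1+13]=14
n=14: 14·1 7·2 2·7 1·14  f→[14+7+2+1]=24
[q^15] f(15)=15,f(5)=5,f(3)=3,f(1)=1 ⇒ 24
[q^16] f(16)=16,f(8)=8,f(4)=4,f(2)=2,f(1)=1 ⇒ 31
q^17  k|17↦f(k): 17:17 1:1  a_17=18
n=18: 18·1 9·2 6·3 3·6 2·9 1·18  f→[18+9+6+3+2+1]=39
n=19: 1·19 19·1  f→[1+19]=20
d|20:{20,10,5,4,2,1}  Σf=20+10+5+4+2+1=42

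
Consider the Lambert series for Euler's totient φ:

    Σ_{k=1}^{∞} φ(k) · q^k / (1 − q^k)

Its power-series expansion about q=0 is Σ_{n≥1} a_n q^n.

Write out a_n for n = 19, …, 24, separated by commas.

d|19:{1,19}  Σφ=1+18=19
q^20  k|20↦φ(k): 20:8 10:4 5:4 4:2 2:1 1:1  a_20=20
q^21  k|21↦φ(k): 21:12 7:6 3:2 1:1  a_21=21
n=22: 1·22 2·11 11·2 22·1  φ→[1+1+10+10]=22
q^23  k|23↦φ(k): 1:1 23:22  a_23=23
q^24  k|24↦φ(k): 24:8 12:4 8:4 6:2 4:2 3:2 2:1 1:1  a_24=24

19, 20, 21, 22, 23, 24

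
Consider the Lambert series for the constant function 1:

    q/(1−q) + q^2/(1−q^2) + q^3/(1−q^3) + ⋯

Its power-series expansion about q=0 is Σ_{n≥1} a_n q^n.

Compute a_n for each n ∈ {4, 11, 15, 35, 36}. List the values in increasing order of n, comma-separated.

q^4  k|4↦f(k): 4:1 2:1 1:1  a_4=3
n=11: 11·1 1·11  f→[1+1]=2
d|15:{1,3,5,15}  Σf=1+1+1+1=4
[q^35] f(35)=1,f(7)=1,f(5)=1,f(1)=1 ⇒ 4
n=36: 36·1 18·2 12·3 9·4 6·6 4·9 3·12 2·18 1·36  f→[1+1+1+1+1+1+1+1+1]=9

3, 2, 4, 4, 9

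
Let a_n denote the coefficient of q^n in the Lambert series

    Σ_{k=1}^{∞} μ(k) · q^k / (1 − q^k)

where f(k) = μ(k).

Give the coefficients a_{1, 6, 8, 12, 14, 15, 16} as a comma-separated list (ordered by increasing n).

1, 0, 0, 0, 0, 0, 0

d|1:{1}  Σμ=1=1
[q^6] μ(6)=1,μ(3)=-1,μ(2)=-1,μ(1)=1 ⇒ 0
d|8:{8,4,2,1}  Σμ=0+0+(-1)+1=0
d|12:{12,6,4,3,2,1}  Σμ=0+1+0+(-1)+(-1)+1=0
n=14: 14·1 7·2 2·7 1·14  μ→[1+(-1)+(-1)+1]=0
n=15: 15·1 5·3 3·5 1·15  μ→[1+(-1)+(-1)+1]=0
[q^16] μ(1)=1,μ(2)=-1,μ(4)=0,μ(8)=0,μ(16)=0 ⇒ 0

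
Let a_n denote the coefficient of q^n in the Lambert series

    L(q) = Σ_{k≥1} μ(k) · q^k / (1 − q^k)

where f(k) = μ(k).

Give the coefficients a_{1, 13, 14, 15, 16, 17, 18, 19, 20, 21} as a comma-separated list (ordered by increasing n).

q^1  k|1↦μ(k): 1:1  a_1=1
[q^13] μ(13)=-1,μ(1)=1 ⇒ 0
d|14:{14,7,2,1}  Σμ=1+(-1)+(-1)+1=0
n=15: 1·15 3·5 5·3 15·1  μ→[1+(-1)+(-1)+1]=0
n=16: 1·16 2·8 4·4 8·2 16·1  μ→[1+(-1)+0+0+0]=0
[q^17] μ(1)=1,μ(17)=-1 ⇒ 0
d|18:{18,9,6,3,2,1}  Σμ=0+0+1+(-1)+(-1)+1=0
[q^19] μ(19)=-1,μ(1)=1 ⇒ 0
d|20:{20,10,5,4,2,1}  Σμ=0+1+(-1)+0+(-1)+1=0
q^21  k|21↦μ(k): 21:1 7:-1 3:-1 1:1  a_21=0

1, 0, 0, 0, 0, 0, 0, 0, 0, 0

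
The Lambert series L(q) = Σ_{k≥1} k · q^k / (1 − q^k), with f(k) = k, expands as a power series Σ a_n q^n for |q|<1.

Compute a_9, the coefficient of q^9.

a_9 = 13

q^9  k|9↦f(k): 9:9 3:3 1:1  a_9=13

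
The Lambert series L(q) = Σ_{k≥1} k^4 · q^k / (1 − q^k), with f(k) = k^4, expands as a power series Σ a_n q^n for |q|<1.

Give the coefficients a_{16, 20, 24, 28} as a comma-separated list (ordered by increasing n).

[q^16] f(16)=65536,f(8)=4096,f(4)=256,f(2)=16,f(1)=1 ⇒ 69905
n=20: 1·20 2·10 4·5 5·4 10·2 20·1  f→[1+16+256+625+10000+160000]=170898
q^24  k|24↦f(k): 1:1 2:16 3:81 4:256 6:1296 8:4096 12:20736 24:331776  a_24=358258
q^28  k|28↦f(k): 28:614656 14:38416 7:2401 4:256 2:16 1:1  a_28=655746

69905, 170898, 358258, 655746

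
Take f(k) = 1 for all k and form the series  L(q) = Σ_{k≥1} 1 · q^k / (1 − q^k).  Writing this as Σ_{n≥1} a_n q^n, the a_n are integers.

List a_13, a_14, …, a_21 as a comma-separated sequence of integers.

2, 4, 4, 5, 2, 6, 2, 6, 4

q^13  k|13↦f(k): 13:1 1:1  a_13=2
n=14: 1·14 2·7 7·2 14·1  f→[1+1+1+1]=4
[q^15] f(1)=1,f(3)=1,f(5)=1,f(15)=1 ⇒ 4
n=16: 1·16 2·8 4·4 8·2 16·1  f→[1+1+1+1+1]=5
d|17:{17,1}  Σf=1+1=2
q^18  k|18↦f(k): 18:1 9:1 6:1 3:1 2:1 1:1  a_18=6
q^19  k|19↦f(k): 19:1 1:1  a_19=2
n=20: 20·1 10·2 5·4 4·5 2·10 1·20  f→[1+1+1+1+1+1]=6
[q^21] f(21)=1,f(7)=1,f(3)=1,f(1)=1 ⇒ 4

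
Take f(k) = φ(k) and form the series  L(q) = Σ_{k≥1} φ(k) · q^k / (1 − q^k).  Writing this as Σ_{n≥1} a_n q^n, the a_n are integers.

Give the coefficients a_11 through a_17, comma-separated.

q^11  k|11↦φ(k): 11:10 1:1  a_11=11
q^12  k|12↦φ(k): 1:1 2:1 3:2 4:2 6:2 12:4  a_12=12
n=13: 13·1 1·13  φ→[12+1]=13
d|14:{14,7,2,1}  Σφ=6+6+1+1=14
q^15  k|15↦φ(k): 1:1 3:2 5:4 15:8  a_15=15
[q^16] φ(16)=8,φ(8)=4,φ(4)=2,φ(2)=1,φ(1)=1 ⇒ 16
q^17  k|17↦φ(k): 17:16 1:1  a_17=17

11, 12, 13, 14, 15, 16, 17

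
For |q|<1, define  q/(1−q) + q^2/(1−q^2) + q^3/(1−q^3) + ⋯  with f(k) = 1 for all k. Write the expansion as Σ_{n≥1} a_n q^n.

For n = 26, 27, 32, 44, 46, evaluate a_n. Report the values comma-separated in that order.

d|26:{1,2,13,26}  Σf=1+1+1+1=4
[q^27] f(1)=1,f(3)=1,f(9)=1,f(27)=1 ⇒ 4
d|32:{32,16,8,4,2,1}  Σf=1+1+1+1+1+1=6
n=44: 44·1 22·2 11·4 4·11 2·22 1·44  f→[1+1+1+1+1+1]=6
[q^46] f(1)=1,f(2)=1,f(23)=1,f(46)=1 ⇒ 4

4, 4, 6, 6, 4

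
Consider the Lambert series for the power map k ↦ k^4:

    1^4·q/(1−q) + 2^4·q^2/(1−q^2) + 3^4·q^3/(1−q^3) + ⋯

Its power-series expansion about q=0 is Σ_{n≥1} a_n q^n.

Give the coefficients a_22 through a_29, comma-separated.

248914, 279842, 358258, 391251, 485554, 538084, 655746, 707282

d|22:{1,2,11,22}  Σf=1+16+14641+234256=248914
q^23  k|23↦f(k): 1:1 23:279841  a_23=279842
n=24: 24·1 12·2 8·3 6·4 4·6 3·8 2·12 1·24  f→[331776+20736+4096+1296+256+81+16+1]=358258
q^25  k|25↦f(k): 25:390625 5:625 1:1  a_25=391251
[q^26] f(1)=1,f(2)=16,f(13)=28561,f(26)=456976 ⇒ 485554
q^27  k|27↦f(k): 27:531441 9:6561 3:81 1:1  a_27=538084
n=28: 28·1 14·2 7·4 4·7 2·14 1·28  f→[614656+38416+2401+256+16+1]=655746
[q^29] f(29)=707281,f(1)=1 ⇒ 707282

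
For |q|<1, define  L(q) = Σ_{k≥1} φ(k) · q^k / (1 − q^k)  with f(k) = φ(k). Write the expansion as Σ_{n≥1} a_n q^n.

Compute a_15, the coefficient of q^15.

q^15  k|15↦φ(k): 15:8 5:4 3:2 1:1  a_15=15

a_15 = 15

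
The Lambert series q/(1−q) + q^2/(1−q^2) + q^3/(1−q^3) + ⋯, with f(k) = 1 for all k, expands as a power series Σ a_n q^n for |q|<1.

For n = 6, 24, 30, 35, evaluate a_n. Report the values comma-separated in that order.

4, 8, 8, 4

[q^6] f(1)=1,f(2)=1,f(3)=1,f(6)=1 ⇒ 4
[q^24] f(24)=1,f(12)=1,f(8)=1,f(6)=1,f(4)=1,f(3)=1,f(2)=1,f(1)=1 ⇒ 8
n=30: 30·1 15·2 10·3 6·5 5·6 3·10 2·15 1·30  f→[1+1+1+1+1+1+1+1]=8
n=35: 1·35 5·7 7·5 35·1  f→[1+1+1+1]=4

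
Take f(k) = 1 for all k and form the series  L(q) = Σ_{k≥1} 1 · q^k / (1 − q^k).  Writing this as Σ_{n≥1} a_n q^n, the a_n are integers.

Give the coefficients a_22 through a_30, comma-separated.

q^22  k|22↦f(k): 1:1 2:1 11:1 22:1  a_22=4
n=23: 1·23 23·1  f→[1+1]=2
q^24  k|24↦f(k): 1:1 2:1 3:1 4:1 6:1 8:1 12:1 24:1  a_24=8
[q^25] f(1)=1,f(5)=1,f(25)=1 ⇒ 3
d|26:{1,2,13,26}  Σf=1+1+1+1=4
q^27  k|27↦f(k): 1:1 3:1 9:1 27:1  a_27=4
d|28:{28,14,7,4,2,1}  Σf=1+1+1+1+1+1=6
[q^29] f(1)=1,f(29)=1 ⇒ 2
[q^30] f(1)=1,f(2)=1,f(3)=1,f(5)=1,f(6)=1,f(10)=1,f(15)=1,f(30)=1 ⇒ 8

4, 2, 8, 3, 4, 4, 6, 2, 8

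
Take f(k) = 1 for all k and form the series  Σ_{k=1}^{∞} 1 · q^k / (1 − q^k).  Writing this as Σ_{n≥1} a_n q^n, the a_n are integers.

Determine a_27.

d|27:{1,3,9,27}  Σf=1+1+1+1=4

a_27 = 4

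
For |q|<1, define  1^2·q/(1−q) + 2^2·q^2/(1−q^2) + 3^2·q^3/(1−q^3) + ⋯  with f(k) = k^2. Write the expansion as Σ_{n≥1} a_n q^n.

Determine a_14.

a_14 = 250

[q^14] f(1)=1,f(2)=4,f(7)=49,f(14)=196 ⇒ 250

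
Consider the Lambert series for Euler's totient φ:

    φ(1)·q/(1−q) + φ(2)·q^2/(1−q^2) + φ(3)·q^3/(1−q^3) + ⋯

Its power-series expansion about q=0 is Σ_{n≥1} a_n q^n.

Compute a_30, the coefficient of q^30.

q^30  k|30↦φ(k): 30:8 15:8 10:4 6:2 5:4 3:2 2:1 1:1  a_30=30

a_30 = 30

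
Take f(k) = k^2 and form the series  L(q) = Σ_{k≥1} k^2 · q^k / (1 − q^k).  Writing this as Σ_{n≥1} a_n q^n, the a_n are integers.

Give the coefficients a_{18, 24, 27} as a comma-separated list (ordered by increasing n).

q^18  k|18↦f(k): 18:324 9:81 6:36 3:9 2:4 1:1  a_18=455
d|24:{1,2,3,4,6,8,12,24}  Σf=1+4+9+16+36+64+144+576=850
[q^27] f(27)=729,f(9)=81,f(3)=9,f(1)=1 ⇒ 820

455, 850, 820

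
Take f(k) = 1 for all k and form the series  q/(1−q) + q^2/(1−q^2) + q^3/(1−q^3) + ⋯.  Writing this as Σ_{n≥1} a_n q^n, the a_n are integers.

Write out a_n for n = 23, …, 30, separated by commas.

2, 8, 3, 4, 4, 6, 2, 8

[q^23] f(23)=1,f(1)=1 ⇒ 2
[q^24] f(1)=1,f(2)=1,f(3)=1,f(4)=1,f(6)=1,f(8)=1,f(12)=1,f(24)=1 ⇒ 8
[q^25] f(25)=1,f(5)=1,f(1)=1 ⇒ 3
[q^26] f(26)=1,f(13)=1,f(2)=1,f(1)=1 ⇒ 4
d|27:{27,9,3,1}  Σf=1+1+1+1=4
d|28:{28,14,7,4,2,1}  Σf=1+1+1+1+1+1=6
d|29:{1,29}  Σf=1+1=2
[q^30] f(1)=1,f(2)=1,f(3)=1,f(5)=1,f(6)=1,f(10)=1,f(15)=1,f(30)=1 ⇒ 8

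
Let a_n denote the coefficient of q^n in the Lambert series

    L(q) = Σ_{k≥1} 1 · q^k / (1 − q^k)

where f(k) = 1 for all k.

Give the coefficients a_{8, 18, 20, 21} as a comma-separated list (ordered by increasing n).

[q^8] f(1)=1,f(2)=1,f(4)=1,f(8)=1 ⇒ 4
d|18:{1,2,3,6,9,18}  Σf=1+1+1+1+1+1=6
[q^20] f(1)=1,f(2)=1,f(4)=1,f(5)=1,f(10)=1,f(20)=1 ⇒ 6
[q^21] f(1)=1,f(3)=1,f(7)=1,f(21)=1 ⇒ 4

4, 6, 6, 4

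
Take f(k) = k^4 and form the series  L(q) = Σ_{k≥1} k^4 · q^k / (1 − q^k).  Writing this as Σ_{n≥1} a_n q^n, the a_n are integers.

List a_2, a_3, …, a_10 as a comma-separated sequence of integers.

17, 82, 273, 626, 1394, 2402, 4369, 6643, 10642

d|2:{1,2}  Σf=1+16=17
d|3:{3,1}  Σf=81+1=82
n=4: 4·1 2·2 1·4  f→[256+16+1]=273
d|5:{5,1}  Σf=625+1=626
n=6: 6·1 3·2 2·3 1·6  f→[1296+81+16+1]=1394
q^7  k|7↦f(k): 1:1 7:2401  a_7=2402
q^8  k|8↦f(k): 1:1 2:16 4:256 8:4096  a_8=4369
d|9:{9,3,1}  Σf=6561+81+1=6643
q^10  k|10↦f(k): 10:10000 5:625 2:16 1:1  a_10=10642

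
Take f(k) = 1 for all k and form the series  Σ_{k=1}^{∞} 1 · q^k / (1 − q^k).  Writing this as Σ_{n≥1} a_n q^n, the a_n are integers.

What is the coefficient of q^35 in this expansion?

n=35: 1·35 5·7 7·5 35·1  f→[1+1+1+1]=4

a_35 = 4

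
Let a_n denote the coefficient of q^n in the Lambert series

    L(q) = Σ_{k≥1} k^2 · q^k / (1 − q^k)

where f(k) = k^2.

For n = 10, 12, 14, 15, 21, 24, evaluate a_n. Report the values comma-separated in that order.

130, 210, 250, 260, 500, 850

[q^10] f(1)=1,f(2)=4,f(5)=25,f(10)=100 ⇒ 130
d|12:{1,2,3,4,6,12}  Σf=1+4+9+16+36+144=210
n=14: 1·14 2·7 7·2 14·1  f→[1+4+49+196]=250
d|15:{15,5,3,1}  Σf=225+25+9+1=260
d|21:{21,7,3,1}  Σf=441+49+9+1=500
[q^24] f(1)=1,f(2)=4,f(3)=9,f(4)=16,f(6)=36,f(8)=64,f(12)=144,f(24)=576 ⇒ 850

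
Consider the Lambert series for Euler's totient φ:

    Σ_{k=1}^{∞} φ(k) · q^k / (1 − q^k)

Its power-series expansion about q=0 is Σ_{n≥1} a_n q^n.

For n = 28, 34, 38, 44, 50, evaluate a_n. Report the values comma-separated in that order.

d|28:{1,2,4,7,14,28}  Σφ=1+1+2+6+6+12=28
q^34  k|34↦φ(k): 1:1 2:1 17:16 34:16  a_34=34
d|38:{1,2,19,38}  Σφ=1+1+18+18=38
q^44  k|44↦φ(k): 1:1 2:1 4:2 11:10 22:10 44:20  a_44=44
n=50: 1·50 2·25 5·10 10·5 25·2 50·1  φ→[1+1+4+4+20+20]=50

28, 34, 38, 44, 50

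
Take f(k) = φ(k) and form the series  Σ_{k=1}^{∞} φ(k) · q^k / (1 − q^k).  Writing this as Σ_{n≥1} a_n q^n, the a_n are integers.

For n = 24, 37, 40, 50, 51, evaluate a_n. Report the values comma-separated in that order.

[q^24] φ(1)=1,φ(2)=1,φ(3)=2,φ(4)=2,φ(6)=2,φ(8)=4,φ(12)=4,φ(24)=8 ⇒ 24
q^37  k|37↦φ(k): 1:1 37:36  a_37=37
n=40: 1·40 2·20 4·10 5·8 8·5 10·4 20·2 40·1  φ→[1+1+2+4+4+4+8+16]=40
d|50:{50,25,10,5,2,1}  Σφ=20+20+4+4+1+1=50
[q^51] φ(1)=1,φ(3)=2,φ(17)=16,φ(51)=32 ⇒ 51

24, 37, 40, 50, 51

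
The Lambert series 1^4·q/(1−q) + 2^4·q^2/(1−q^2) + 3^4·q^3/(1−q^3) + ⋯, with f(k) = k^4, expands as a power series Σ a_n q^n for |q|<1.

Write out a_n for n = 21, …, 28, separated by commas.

196964, 248914, 279842, 358258, 391251, 485554, 538084, 655746

d|21:{1,3,7,21}  Σf=1+81+2401+194481=196964
d|22:{22,11,2,1}  Σf=234256+14641+16+1=248914
[q^23] f(23)=279841,f(1)=1 ⇒ 279842
d|24:{24,12,8,6,4,3,2,1}  Σf=331776+20736+4096+1296+256+81+16+1=358258
n=25: 1·25 5·5 25·1  f→[1+625+390625]=391251
[q^26] f(1)=1,f(2)=16,f(13)=28561,f(26)=456976 ⇒ 485554
q^27  k|27↦f(k): 27:531441 9:6561 3:81 1:1  a_27=538084
n=28: 1·28 2·14 4·7 7·4 14·2 28·1  f→[1+16+256+2401+38416+614656]=655746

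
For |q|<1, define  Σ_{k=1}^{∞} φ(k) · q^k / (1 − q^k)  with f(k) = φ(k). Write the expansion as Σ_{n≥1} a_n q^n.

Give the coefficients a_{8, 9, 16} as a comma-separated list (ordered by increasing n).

n=8: 1·8 2·4 4·2 8·1  φ→[1+1+2+4]=8
d|9:{9,3,1}  Σφ=6+2+1=9
d|16:{1,2,4,8,16}  Σφ=1+1+2+4+8=16

8, 9, 16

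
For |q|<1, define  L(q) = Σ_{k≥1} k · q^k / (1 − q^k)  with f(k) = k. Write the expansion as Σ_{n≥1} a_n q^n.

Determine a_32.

n=32: 32·1 16·2 8·4 4·8 2·16 1·32  f→[32+16+8+4+2+1]=63

a_32 = 63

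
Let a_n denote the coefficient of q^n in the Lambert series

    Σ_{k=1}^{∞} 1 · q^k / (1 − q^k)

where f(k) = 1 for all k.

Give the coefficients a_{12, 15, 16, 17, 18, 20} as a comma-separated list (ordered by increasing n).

[q^12] f(12)=1,f(6)=1,f(4)=1,f(3)=1,f(2)=1,f(1)=1 ⇒ 6
[q^15] f(1)=1,f(3)=1,f(5)=1,f(15)=1 ⇒ 4
d|16:{16,8,4,2,1}  Σf=1+1+1+1+1=5
[q^17] f(17)=1,f(1)=1 ⇒ 2
d|18:{1,2,3,6,9,18}  Σf=1+1+1+1+1+1=6
n=20: 20·1 10·2 5·4 4·5 2·10 1·20  f→[1+1+1+1+1+1]=6

6, 4, 5, 2, 6, 6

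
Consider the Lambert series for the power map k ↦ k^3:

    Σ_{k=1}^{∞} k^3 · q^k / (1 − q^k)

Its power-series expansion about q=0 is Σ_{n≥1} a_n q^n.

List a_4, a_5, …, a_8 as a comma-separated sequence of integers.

73, 126, 252, 344, 585

q^4  k|4↦f(k): 4:64 2:8 1:1  a_4=73
d|5:{5,1}  Σf=125+1=126
n=6: 1·6 2·3 3·2 6·1  f→[1+8+27+216]=252
q^7  k|7↦f(k): 1:1 7:343  a_7=344
n=8: 8·1 4·2 2·4 1·8  f→[512+64+8+1]=585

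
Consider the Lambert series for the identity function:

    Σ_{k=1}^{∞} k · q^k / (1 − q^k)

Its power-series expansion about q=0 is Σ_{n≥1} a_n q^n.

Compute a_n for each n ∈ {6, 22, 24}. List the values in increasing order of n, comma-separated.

12, 36, 60

d|6:{6,3,2,1}  Σf=6+3+2+1=12
d|22:{1,2,11,22}  Σf=1+2+11+22=36
q^24  k|24↦f(k): 1:1 2:2 3:3 4:4 6:6 8:8 12:12 24:24  a_24=60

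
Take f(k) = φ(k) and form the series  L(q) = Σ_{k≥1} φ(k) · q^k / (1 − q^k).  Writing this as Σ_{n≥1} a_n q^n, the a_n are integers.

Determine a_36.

d|36:{36,18,12,9,6,4,3,2,1}  Σφ=12+6+4+6+2+2+2+1+1=36

a_36 = 36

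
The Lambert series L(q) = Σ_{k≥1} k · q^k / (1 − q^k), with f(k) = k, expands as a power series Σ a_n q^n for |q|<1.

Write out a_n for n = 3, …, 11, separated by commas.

d|3:{3,1}  Σf=3+1=4
q^4  k|4↦f(k): 4:4 2:2 1:1  a_4=7
d|5:{5,1}  Σf=5+1=6
[q^6] f(6)=6,f(3)=3,f(2)=2,f(1)=1 ⇒ 12
n=7: 7·1 1·7  f→[7+1]=8
[q^8] f(1)=1,f(2)=2,f(4)=4,f(8)=8 ⇒ 15
n=9: 9·1 3·3 1·9  f→[9+3+1]=13
q^10  k|10↦f(k): 10:10 5:5 2:2 1:1  a_10=18
q^11  k|11↦f(k): 11:11 1:1  a_11=12

4, 7, 6, 12, 8, 15, 13, 18, 12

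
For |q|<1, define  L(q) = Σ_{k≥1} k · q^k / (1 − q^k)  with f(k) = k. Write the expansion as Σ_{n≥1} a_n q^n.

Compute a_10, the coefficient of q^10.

q^10  k|10↦f(k): 10:10 5:5 2:2 1:1  a_10=18

a_10 = 18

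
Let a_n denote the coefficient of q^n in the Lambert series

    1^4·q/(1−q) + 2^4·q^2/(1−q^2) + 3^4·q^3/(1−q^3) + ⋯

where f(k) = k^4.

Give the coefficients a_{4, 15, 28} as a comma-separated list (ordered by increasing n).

n=4: 4·1 2·2 1·4  f→[256+16+1]=273
q^15  k|15↦f(k): 1:1 3:81 5:625 15:50625  a_15=51332
d|28:{1,2,4,7,14,28}  Σf=1+16+256+2401+38416+614656=655746

273, 51332, 655746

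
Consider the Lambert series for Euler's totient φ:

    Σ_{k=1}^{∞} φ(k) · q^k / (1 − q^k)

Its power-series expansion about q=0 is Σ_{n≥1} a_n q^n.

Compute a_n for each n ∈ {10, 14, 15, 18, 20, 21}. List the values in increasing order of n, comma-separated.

q^10  k|10↦φ(k): 10:4 5:4 2:1 1:1  a_10=10
[q^14] φ(14)=6,φ(7)=6,φ(2)=1,φ(1)=1 ⇒ 14
q^15  k|15↦φ(k): 1:1 3:2 5:4 15:8  a_15=15
n=18: 18·1 9·2 6·3 3·6 2·9 1·18  φ→[6+6+2+2+1+1]=18
[q^20] φ(1)=1,φ(2)=1,φ(4)=2,φ(5)=4,φ(10)=4,φ(20)=8 ⇒ 20
q^21  k|21↦φ(k): 21:12 7:6 3:2 1:1  a_21=21

10, 14, 15, 18, 20, 21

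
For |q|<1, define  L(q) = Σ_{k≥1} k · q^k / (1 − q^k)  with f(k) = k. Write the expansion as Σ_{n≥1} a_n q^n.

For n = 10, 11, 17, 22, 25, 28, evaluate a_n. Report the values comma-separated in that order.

18, 12, 18, 36, 31, 56

[q^10] f(10)=10,f(5)=5,f(2)=2,f(1)=1 ⇒ 18
q^11  k|11↦f(k): 11:11 1:1  a_11=12
q^17  k|17↦f(k): 17:17 1:1  a_17=18
d|22:{1,2,11,22}  Σf=1+2+11+22=36
[q^25] f(25)=25,f(5)=5,f(1)=1 ⇒ 31
d|28:{1,2,4,7,14,28}  Σf=1+2+4+7+14+28=56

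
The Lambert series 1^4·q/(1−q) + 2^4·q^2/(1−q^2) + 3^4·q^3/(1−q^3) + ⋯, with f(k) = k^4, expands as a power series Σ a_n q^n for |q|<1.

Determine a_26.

d|26:{1,2,13,26}  Σf=1+16+28561+456976=485554

a_26 = 485554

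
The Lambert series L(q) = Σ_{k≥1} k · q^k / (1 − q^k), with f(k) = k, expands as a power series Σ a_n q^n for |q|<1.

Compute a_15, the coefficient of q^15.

q^15  k|15↦f(k): 1:1 3:3 5:5 15:15  a_15=24

a_15 = 24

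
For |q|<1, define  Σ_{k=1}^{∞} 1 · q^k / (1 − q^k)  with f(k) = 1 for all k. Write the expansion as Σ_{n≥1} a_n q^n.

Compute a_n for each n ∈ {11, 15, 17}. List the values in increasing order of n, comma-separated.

2, 4, 2

q^11  k|11↦f(k): 11:1 1:1  a_11=2
d|15:{15,5,3,1}  Σf=1+1+1+1=4
[q^17] f(1)=1,f(17)=1 ⇒ 2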